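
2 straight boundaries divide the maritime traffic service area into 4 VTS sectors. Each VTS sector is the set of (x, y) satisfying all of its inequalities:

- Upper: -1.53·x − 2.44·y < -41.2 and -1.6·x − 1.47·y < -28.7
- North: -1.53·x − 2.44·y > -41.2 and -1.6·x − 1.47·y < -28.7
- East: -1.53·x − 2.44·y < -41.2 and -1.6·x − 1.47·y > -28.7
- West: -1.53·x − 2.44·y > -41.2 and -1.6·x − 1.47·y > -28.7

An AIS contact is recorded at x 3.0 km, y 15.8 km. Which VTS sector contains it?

East

-1.53·3.0 − 2.44·15.8 = -43.142, which is < -41.2
-1.6·3.0 − 1.47·15.8 = -28.026, which is > -28.7
This sign pattern matches East.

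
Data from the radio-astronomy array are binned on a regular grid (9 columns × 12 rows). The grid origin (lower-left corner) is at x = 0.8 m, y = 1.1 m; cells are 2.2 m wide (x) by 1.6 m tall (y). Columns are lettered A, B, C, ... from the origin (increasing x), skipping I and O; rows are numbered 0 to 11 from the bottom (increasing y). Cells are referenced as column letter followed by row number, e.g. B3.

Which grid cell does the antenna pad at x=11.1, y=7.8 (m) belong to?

Column index: ⌊(11.1 − 0.8) / 2.2⌋ = ⌊4.682⌋ = 4 → column E
Row offset from origin: ⌊(7.8 − 1.1) / 1.6⌋ = ⌊4.187⌋ = 4 → row 4

E4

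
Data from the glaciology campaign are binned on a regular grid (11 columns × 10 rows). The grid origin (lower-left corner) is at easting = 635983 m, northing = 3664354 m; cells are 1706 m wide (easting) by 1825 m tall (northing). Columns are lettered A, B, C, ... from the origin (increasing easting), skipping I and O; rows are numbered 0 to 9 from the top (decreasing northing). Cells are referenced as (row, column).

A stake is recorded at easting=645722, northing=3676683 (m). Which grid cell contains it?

Column index: ⌊(645722 − 635983) / 1706⌋ = ⌊5.709⌋ = 5 → column F
Row offset from origin: ⌊(3676683 − 3664354) / 1825⌋ = ⌊6.756⌋ = 6 → row 3 (counted from top)

(3, F)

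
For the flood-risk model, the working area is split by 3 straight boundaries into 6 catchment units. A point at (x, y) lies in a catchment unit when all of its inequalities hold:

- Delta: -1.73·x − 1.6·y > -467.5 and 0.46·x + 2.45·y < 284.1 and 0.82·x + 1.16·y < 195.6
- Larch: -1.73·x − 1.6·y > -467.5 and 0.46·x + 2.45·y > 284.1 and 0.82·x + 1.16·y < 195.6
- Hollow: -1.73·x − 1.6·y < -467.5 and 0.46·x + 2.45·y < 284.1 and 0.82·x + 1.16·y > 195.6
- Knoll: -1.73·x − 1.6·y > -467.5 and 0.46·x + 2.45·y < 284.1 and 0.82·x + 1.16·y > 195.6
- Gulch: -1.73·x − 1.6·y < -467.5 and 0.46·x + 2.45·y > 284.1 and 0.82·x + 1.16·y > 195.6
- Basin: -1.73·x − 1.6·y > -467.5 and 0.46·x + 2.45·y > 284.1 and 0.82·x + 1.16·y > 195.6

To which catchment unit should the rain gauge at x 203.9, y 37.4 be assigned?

Knoll

-1.73·203.9 − 1.6·37.4 = -412.587, which is > -467.5
0.46·203.9 + 2.45·37.4 = 185.424, which is < 284.1
0.82·203.9 + 1.16·37.4 = 210.582, which is > 195.6
This sign pattern matches Knoll.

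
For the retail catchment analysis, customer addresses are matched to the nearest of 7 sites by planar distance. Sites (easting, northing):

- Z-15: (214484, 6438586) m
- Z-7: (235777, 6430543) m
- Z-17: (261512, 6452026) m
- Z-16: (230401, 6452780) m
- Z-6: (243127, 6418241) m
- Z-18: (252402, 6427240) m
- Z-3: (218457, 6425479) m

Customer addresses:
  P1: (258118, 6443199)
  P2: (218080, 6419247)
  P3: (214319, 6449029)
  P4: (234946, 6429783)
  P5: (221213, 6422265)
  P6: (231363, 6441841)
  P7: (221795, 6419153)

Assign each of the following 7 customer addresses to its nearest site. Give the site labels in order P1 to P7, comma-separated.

Z-17, Z-3, Z-15, Z-7, Z-3, Z-16, Z-3

P1 → Z-17 (d²=89435165.00)
P2 → Z-3 (d²=38979953.00)
P3 → Z-15 (d²=109083474.00)
P4 → Z-7 (d²=1268161.00)
P5 → Z-3 (d²=17925332.00)
P6 → Z-16 (d²=120587165.00)
P7 → Z-3 (d²=51160520.00)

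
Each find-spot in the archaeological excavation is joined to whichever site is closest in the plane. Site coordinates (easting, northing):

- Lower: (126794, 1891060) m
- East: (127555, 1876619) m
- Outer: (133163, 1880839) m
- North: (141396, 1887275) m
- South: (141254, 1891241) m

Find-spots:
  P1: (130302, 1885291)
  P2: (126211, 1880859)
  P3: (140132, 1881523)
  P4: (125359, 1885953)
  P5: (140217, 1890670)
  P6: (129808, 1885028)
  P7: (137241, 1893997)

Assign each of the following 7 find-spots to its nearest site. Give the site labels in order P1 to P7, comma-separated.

Outer, East, North, Lower, South, Outer, South

P1 → Outer (d²=28005625.00)
P2 → East (d²=19783936.00)
P3 → North (d²=34683200.00)
P4 → Lower (d²=28140674.00)
P5 → South (d²=1401410.00)
P6 → Outer (d²=28803746.00)
P7 → South (d²=23699705.00)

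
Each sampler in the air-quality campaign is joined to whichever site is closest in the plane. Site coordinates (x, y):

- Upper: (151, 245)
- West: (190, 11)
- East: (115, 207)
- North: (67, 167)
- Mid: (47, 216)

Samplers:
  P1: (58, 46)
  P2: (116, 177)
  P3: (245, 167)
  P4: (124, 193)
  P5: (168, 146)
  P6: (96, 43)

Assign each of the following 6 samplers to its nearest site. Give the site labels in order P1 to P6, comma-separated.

North, East, Upper, East, East, West

P1 → North (d²=14722.00)
P2 → East (d²=901.00)
P3 → Upper (d²=14920.00)
P4 → East (d²=277.00)
P5 → East (d²=6530.00)
P6 → West (d²=9860.00)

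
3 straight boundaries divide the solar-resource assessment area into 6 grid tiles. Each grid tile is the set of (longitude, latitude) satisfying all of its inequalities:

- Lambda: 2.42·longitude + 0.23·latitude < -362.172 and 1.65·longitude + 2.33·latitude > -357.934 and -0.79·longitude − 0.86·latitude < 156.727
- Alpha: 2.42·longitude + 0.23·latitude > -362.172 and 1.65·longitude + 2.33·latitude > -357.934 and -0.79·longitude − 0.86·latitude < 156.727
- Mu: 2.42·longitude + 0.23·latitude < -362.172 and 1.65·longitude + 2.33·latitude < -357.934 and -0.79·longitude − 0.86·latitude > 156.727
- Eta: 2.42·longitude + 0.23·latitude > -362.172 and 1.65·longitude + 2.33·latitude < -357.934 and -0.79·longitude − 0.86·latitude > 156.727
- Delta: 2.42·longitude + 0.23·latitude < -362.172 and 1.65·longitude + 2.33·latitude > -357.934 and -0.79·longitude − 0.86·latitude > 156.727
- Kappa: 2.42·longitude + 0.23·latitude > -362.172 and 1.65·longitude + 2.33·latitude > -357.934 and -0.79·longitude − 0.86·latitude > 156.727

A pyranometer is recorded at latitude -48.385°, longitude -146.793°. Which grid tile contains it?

Delta

2.42·-146.793 + 0.23·-48.385 = -366.368, which is < -362.172
1.65·-146.793 + 2.33·-48.385 = -354.945, which is > -357.934
-0.79·-146.793 − 0.86·-48.385 = 157.578, which is > 156.727
This sign pattern matches Delta.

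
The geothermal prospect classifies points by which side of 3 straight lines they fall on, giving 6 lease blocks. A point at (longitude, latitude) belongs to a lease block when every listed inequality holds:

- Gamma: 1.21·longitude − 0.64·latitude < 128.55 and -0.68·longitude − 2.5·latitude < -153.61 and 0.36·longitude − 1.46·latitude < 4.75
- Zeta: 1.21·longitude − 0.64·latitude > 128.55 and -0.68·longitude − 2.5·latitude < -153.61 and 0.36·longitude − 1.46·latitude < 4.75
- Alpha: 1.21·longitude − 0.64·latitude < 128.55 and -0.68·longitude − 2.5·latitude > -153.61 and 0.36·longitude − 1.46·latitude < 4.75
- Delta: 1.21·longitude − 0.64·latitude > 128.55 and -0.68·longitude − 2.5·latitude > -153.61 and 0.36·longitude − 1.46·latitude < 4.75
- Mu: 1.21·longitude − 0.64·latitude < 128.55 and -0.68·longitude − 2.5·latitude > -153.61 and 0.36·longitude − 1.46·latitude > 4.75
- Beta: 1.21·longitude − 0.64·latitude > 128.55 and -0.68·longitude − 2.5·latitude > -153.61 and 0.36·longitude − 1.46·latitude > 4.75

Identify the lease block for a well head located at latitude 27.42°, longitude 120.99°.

Delta

1.21·120.99 − 0.64·27.42 = 128.849, which is > 128.55
-0.68·120.99 − 2.5·27.42 = -150.823, which is > -153.61
0.36·120.99 − 1.46·27.42 = 3.523, which is < 4.75
This sign pattern matches Delta.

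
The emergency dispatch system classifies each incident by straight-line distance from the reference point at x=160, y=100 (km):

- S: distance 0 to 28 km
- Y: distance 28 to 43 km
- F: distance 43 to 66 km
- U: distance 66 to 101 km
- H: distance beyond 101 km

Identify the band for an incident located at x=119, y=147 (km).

Distance = √((119−160)² + (147−100)²) = √(1681.000 + 2209.000) = 62.370 km.
43 ≤ 62.370 < 66 → F.

F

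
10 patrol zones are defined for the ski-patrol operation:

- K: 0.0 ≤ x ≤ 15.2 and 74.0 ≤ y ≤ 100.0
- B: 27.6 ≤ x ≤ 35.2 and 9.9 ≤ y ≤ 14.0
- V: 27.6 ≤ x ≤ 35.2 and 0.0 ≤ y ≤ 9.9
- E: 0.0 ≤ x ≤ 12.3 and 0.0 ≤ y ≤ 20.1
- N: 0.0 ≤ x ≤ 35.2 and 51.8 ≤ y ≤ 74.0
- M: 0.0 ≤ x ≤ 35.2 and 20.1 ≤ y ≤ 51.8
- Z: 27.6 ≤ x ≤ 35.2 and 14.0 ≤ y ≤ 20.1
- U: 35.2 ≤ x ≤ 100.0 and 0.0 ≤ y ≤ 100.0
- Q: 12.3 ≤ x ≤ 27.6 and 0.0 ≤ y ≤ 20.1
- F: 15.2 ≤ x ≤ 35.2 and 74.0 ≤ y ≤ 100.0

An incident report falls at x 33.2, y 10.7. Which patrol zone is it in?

The point has x = 33.2 and y = 10.7.
Only B satisfies 27.6 ≤ x ≤ 35.2 and 9.9 ≤ y ≤ 14.0.

B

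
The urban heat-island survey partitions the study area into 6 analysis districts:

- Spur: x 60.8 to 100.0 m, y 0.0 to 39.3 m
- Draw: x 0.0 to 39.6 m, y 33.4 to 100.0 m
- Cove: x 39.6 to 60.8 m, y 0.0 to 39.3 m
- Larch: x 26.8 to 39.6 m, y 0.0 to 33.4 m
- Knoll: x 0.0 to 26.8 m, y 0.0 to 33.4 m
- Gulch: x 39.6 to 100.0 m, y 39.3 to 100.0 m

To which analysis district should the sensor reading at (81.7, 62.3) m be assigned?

The point has x = 81.7 and y = 62.3.
Only Gulch satisfies 39.6 ≤ x ≤ 100.0 and 39.3 ≤ y ≤ 100.0.

Gulch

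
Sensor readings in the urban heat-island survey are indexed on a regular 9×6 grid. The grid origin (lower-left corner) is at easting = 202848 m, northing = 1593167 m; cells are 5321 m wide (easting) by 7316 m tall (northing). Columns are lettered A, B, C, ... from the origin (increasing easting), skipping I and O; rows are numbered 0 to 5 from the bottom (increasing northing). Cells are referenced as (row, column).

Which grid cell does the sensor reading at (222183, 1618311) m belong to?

(3, D)

Column index: ⌊(222183 − 202848) / 5321⌋ = ⌊3.634⌋ = 3 → column D
Row offset from origin: ⌊(1618311 − 1593167) / 7316⌋ = ⌊3.437⌋ = 3 → row 3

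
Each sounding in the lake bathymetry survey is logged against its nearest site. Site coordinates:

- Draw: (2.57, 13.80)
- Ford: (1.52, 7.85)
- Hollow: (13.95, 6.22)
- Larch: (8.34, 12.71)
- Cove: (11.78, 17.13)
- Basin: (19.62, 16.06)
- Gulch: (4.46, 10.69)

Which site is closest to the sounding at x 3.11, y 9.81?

Squared distances to each site:
Draw: 16.212; Ford: 6.370; Hollow: 130.394; Larch: 35.763; Cove: 128.751; Basin: 311.643; Gulch: 2.597.
Minimum at Gulch.

Gulch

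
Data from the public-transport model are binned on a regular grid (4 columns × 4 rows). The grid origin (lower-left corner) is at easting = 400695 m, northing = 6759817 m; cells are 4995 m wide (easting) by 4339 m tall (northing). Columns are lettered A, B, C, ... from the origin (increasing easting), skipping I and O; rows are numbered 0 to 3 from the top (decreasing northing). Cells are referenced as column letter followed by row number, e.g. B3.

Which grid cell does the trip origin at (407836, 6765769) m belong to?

B2

Column index: ⌊(407836 − 400695) / 4995⌋ = ⌊1.430⌋ = 1 → column B
Row offset from origin: ⌊(6765769 − 6759817) / 4339⌋ = ⌊1.372⌋ = 1 → row 2 (counted from top)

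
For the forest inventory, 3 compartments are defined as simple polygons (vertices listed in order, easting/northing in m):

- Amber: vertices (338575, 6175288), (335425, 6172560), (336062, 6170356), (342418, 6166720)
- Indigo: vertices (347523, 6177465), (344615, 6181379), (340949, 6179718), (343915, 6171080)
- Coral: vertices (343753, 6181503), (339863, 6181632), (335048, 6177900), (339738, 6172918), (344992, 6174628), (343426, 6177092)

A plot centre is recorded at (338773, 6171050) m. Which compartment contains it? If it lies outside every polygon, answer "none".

Amber

Cast a ray rightward from (338773, 6171050). For each polygon, the edges (by vertex number in listed order) whose endpoints lie on opposite sides of northing = 6171050, where each meets that height, and whether that is right or left of the point:
Amber: 2–3 at easting≈335861.4 (left), 4–1 at easting≈340475.9 (right) → 1 crossing.
Indigo: no edge straddles that height → 0 crossings.
Coral: no edge straddles that height → 0 crossings.
Only Amber has an odd count, so the point is inside Amber.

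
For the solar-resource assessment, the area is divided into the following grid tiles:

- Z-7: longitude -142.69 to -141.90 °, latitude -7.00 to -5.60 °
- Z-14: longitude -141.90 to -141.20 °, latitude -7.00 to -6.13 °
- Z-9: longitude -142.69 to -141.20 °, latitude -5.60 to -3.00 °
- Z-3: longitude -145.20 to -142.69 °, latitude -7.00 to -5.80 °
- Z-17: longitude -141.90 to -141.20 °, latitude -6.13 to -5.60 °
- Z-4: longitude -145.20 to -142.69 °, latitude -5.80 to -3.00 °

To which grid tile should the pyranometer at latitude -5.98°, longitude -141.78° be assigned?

The point has longitude = -141.78 and latitude = -5.98.
Only Z-17 satisfies -141.90 ≤ longitude ≤ -141.20 and -6.13 ≤ latitude ≤ -5.60.

Z-17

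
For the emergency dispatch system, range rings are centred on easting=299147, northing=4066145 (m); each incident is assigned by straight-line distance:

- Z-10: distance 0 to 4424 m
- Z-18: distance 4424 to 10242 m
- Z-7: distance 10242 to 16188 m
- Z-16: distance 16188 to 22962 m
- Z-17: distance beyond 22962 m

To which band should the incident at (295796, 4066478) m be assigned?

Distance = √((295796−299147)² + (4066478−4066145)²) = √(11229201.000 + 110889.000) = 3367.505 m.
0 ≤ 3367.505 < 4424 → Z-10.

Z-10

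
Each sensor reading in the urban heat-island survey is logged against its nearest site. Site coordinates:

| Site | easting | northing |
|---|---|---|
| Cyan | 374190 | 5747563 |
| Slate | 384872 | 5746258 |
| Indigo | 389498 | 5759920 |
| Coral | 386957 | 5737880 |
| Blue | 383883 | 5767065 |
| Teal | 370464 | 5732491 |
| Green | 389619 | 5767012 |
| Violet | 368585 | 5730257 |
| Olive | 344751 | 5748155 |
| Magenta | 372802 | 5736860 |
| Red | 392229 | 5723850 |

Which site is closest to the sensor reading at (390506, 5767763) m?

Green

Squared distances to each site:
Cyan: 674251856.000; Slate: 494206981.000; Indigo: 62528713.000; Coral: 905589090.000; Blue: 44351333.000; Teal: 1645795748.000; Green: 1350770.000; Violet: 1887230277.000; Olive: 2477993689.000; Magenta: 1268427025.000; Red: 1931320298.000.
Minimum at Green.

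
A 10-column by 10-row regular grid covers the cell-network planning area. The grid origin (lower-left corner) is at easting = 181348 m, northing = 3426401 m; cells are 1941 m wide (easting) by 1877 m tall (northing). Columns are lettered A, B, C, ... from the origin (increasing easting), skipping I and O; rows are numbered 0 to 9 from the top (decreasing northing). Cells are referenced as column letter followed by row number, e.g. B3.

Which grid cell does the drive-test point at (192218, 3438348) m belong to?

Column index: ⌊(192218 − 181348) / 1941⌋ = ⌊5.600⌋ = 5 → column F
Row offset from origin: ⌊(3438348 − 3426401) / 1877⌋ = ⌊6.365⌋ = 6 → row 3 (counted from top)

F3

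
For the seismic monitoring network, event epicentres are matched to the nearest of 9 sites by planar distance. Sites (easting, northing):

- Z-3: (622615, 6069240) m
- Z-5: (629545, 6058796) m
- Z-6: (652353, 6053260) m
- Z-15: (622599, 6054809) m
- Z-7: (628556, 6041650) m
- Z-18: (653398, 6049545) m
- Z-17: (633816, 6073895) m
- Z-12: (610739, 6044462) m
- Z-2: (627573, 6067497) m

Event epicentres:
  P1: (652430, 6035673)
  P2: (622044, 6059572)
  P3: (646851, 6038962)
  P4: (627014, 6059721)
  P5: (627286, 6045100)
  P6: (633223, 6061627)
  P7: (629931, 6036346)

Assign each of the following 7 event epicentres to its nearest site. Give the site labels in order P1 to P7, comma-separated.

P1 → Z-18 (d²=193369408.00)
P2 → Z-15 (d²=22994194.00)
P3 → Z-18 (d²=154863098.00)
P4 → Z-5 (d²=7261586.00)
P5 → Z-7 (d²=13515400.00)
P6 → Z-5 (d²=21542245.00)
P7 → Z-7 (d²=30023041.00)

Z-18, Z-15, Z-18, Z-5, Z-7, Z-5, Z-7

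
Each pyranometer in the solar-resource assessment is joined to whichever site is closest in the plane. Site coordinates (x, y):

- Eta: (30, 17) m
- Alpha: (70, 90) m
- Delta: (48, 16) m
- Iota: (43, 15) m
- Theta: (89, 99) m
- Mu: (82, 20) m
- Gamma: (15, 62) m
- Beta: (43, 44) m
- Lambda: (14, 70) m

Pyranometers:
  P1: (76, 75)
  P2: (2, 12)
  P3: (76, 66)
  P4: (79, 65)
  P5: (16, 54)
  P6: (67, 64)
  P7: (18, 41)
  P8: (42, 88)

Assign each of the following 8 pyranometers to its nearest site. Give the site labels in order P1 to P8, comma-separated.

P1 → Alpha (d²=261.00)
P2 → Eta (d²=809.00)
P3 → Alpha (d²=612.00)
P4 → Alpha (d²=706.00)
P5 → Gamma (d²=65.00)
P6 → Alpha (d²=685.00)
P7 → Gamma (d²=450.00)
P8 → Alpha (d²=788.00)

Alpha, Eta, Alpha, Alpha, Gamma, Alpha, Gamma, Alpha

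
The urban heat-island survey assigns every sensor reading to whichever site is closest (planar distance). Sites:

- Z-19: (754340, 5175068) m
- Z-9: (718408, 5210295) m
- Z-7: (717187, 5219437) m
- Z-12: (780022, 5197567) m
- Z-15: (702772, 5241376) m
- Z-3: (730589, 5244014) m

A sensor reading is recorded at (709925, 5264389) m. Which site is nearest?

Z-15

Squared distances to each site:
Z-19: 9950933266.000; Z-9: 2998122125.000; Z-7: 2073418948.000; Z-12: 9378769093.000; Z-15: 580763578.000; Z-3: 842141521.000.
Minimum at Z-15.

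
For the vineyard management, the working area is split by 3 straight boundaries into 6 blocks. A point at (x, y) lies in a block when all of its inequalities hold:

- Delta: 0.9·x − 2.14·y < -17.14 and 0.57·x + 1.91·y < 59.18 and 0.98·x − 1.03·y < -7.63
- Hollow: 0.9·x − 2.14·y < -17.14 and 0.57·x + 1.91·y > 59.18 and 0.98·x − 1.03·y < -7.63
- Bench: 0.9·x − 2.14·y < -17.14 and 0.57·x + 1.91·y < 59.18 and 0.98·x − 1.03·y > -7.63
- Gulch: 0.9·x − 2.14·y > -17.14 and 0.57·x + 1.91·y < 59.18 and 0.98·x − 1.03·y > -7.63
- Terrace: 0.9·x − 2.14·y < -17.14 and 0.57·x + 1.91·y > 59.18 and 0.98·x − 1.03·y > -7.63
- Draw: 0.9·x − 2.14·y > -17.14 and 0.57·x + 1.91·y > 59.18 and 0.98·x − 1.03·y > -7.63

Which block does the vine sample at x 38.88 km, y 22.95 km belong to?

0.9·38.88 − 2.14·22.95 = -14.121, which is > -17.14
0.57·38.88 + 1.91·22.95 = 65.996, which is > 59.18
0.98·38.88 − 1.03·22.95 = 14.464, which is > -7.63
This sign pattern matches Draw.

Draw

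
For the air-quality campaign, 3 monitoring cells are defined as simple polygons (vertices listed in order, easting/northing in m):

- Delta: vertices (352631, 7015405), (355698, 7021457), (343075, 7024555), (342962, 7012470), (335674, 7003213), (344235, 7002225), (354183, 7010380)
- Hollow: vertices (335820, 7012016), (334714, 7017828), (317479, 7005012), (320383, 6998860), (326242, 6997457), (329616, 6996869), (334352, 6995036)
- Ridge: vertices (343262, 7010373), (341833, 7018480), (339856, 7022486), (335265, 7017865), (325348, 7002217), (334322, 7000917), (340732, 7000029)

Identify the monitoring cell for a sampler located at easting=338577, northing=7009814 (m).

Ridge

Cast a ray rightward from (338577, 7009814). For each polygon, the edges (by vertex number in listed order) whose endpoints lie on opposite sides of northing = 7009814, where each meets that height, and whether that is right or left of the point:
Delta: 4–5 at easting≈340870.9 (right), 6–7 at easting≈353492.6 (right) → 2 crossings.
Hollow: 2–3 at easting≈323936.7 (left), 7–1 at easting≈335629.6 (left) → 0 crossings.
Ridge: 4–5 at easting≈330162.6 (left), 7–1 at easting≈343125.3 (right) → 1 crossing.
Only Ridge has an odd count, so the point is inside Ridge.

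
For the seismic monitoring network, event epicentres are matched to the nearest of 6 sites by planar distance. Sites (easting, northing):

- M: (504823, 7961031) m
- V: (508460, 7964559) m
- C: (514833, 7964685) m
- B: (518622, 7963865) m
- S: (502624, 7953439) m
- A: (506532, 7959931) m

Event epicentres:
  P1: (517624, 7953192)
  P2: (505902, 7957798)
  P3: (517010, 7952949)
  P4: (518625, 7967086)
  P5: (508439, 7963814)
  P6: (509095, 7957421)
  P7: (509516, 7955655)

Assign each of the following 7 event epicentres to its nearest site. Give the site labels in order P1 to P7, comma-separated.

B, A, B, B, V, A, A

P1 → B (d²=114908933.00)
P2 → A (d²=4946589.00)
P3 → B (d²=121757600.00)
P4 → B (d²=10374850.00)
P5 → V (d²=555466.00)
P6 → A (d²=12869069.00)
P7 → A (d²=27188432.00)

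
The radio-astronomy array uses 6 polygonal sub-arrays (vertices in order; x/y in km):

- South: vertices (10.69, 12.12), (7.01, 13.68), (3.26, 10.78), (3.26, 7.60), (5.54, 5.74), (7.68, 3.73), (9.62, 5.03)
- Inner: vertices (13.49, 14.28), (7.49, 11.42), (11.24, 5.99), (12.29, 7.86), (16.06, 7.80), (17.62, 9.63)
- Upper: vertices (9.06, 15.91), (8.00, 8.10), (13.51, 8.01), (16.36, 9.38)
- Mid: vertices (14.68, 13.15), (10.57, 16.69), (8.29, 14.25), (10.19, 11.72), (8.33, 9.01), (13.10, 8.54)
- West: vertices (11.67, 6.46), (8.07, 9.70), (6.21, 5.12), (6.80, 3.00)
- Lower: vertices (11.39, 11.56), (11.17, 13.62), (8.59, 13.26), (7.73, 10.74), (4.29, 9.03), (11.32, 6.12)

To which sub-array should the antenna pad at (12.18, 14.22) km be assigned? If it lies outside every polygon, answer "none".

Mid

Cast a ray rightward from (12.18, 14.22). For each polygon, the edges (by vertex number in listed order) whose endpoints lie on opposite sides of y = 14.22, where each meets that height, and whether that is right or left of the point:
South: no edge straddles that height → 0 crossings.
Inner: 1–2 at x≈13.364 (right), 6–1 at x≈13.543 (right) → 2 crossings.
Upper: 1–2 at x≈8.831 (left), 4–1 at x≈10.949 (left) → 0 crossings.
Mid: 1–2 at x≈13.438 (right), 3–4 at x≈8.313 (left) → 1 crossing.
West: no edge straddles that height → 0 crossings.
Lower: no edge straddles that height → 0 crossings.
Only Mid has an odd count, so the point is inside Mid.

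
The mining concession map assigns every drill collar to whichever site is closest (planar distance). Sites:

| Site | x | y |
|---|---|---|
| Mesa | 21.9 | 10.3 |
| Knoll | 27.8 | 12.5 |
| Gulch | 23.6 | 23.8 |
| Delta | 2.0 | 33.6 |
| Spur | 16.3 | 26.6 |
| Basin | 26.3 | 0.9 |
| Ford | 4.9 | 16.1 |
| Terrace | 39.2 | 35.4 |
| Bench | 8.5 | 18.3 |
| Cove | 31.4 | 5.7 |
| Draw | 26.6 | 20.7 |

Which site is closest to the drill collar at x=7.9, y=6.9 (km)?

Ford

Squared distances to each site:
Mesa: 207.560; Knoll: 427.370; Gulch: 532.100; Delta: 747.700; Spur: 458.650; Basin: 374.560; Ford: 93.640; Terrace: 1791.940; Bench: 130.320; Cove: 553.690; Draw: 540.130.
Minimum at Ford.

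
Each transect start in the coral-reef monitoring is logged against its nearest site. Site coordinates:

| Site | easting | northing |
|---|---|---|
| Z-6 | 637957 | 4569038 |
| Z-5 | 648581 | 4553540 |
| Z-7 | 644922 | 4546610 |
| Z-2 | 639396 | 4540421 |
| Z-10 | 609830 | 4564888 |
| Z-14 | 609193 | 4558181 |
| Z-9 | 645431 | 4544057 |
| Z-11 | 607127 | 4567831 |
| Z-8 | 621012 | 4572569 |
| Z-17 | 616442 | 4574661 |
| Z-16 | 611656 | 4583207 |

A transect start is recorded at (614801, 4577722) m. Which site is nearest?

Z-17

Squared distances to each site:
Z-6: 611612192.000; Z-5: 1725857524.000; Z-7: 1875231185.000; Z-2: 1996278626.000; Z-10: 189422397.000; Z-14: 413300345.000; Z-9: 2071529125.000; Z-11: 156722157.000; Z-8: 65129930.000; Z-17: 12062602.000; Z-16: 39976250.000.
Minimum at Z-17.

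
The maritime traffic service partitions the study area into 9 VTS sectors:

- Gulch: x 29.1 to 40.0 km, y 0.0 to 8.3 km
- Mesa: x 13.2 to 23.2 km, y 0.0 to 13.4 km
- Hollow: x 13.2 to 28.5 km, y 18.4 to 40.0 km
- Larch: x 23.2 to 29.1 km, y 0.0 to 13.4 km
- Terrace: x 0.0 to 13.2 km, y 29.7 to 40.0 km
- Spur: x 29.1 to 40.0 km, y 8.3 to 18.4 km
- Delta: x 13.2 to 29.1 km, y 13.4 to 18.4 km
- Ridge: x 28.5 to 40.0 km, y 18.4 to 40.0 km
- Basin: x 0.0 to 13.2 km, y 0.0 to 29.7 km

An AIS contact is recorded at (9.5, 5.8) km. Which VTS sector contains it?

Basin

The point has x = 9.5 and y = 5.8.
Only Basin satisfies 0.0 ≤ x ≤ 13.2 and 0.0 ≤ y ≤ 29.7.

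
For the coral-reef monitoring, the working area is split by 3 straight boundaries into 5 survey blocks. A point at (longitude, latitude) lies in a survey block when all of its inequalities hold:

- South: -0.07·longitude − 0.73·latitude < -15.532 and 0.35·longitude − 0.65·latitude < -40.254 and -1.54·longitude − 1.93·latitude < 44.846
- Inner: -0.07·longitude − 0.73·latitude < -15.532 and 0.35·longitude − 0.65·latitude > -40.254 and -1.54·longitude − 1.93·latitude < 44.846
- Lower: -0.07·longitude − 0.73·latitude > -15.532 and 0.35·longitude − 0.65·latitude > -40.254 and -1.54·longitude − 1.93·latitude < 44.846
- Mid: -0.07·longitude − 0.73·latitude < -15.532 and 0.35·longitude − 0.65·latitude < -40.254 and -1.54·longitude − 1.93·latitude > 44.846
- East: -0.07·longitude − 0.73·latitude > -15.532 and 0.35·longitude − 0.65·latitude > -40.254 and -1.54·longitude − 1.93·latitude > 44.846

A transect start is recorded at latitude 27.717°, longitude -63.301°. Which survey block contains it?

Inner

-0.07·-63.301 − 0.73·27.717 = -15.802, which is < -15.532
0.35·-63.301 − 0.65·27.717 = -40.171, which is > -40.254
-1.54·-63.301 − 1.93·27.717 = 43.990, which is < 44.846
This sign pattern matches Inner.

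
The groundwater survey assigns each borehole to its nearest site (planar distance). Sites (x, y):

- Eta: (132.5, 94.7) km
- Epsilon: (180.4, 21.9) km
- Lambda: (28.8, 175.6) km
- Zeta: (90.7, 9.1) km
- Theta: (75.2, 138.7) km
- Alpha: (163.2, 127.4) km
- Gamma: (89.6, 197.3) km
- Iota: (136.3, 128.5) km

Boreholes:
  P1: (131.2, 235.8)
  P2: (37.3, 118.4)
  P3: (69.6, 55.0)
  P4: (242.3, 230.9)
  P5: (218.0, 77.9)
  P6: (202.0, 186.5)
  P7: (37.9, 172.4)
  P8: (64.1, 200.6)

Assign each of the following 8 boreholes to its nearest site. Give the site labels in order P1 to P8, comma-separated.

P1 → Gamma (d²=3212.81)
P2 → Theta (d²=1848.50)
P3 → Zeta (d²=2552.02)
P4 → Alpha (d²=16969.06)
P5 → Epsilon (d²=4549.76)
P6 → Alpha (d²=4998.25)
P7 → Lambda (d²=93.05)
P8 → Gamma (d²=661.14)

Gamma, Theta, Zeta, Alpha, Epsilon, Alpha, Lambda, Gamma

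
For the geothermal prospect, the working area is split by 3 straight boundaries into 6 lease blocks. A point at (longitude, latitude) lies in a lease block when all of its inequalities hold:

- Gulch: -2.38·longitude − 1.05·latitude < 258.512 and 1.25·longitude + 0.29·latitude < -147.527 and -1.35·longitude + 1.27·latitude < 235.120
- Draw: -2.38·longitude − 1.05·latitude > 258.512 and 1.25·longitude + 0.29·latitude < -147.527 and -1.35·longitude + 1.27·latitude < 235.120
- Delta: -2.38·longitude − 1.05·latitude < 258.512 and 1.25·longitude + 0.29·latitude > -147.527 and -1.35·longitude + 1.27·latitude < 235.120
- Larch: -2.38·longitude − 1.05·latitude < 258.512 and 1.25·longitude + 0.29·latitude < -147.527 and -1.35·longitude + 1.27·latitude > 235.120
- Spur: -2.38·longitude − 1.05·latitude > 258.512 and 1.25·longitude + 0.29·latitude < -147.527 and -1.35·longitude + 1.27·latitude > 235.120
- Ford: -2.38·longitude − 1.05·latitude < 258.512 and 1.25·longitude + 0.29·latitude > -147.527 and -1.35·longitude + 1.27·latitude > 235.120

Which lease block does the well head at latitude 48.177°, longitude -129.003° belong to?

Ford

-2.38·-129.003 − 1.05·48.177 = 256.441, which is < 258.512
1.25·-129.003 + 0.29·48.177 = -147.282, which is > -147.527
-1.35·-129.003 + 1.27·48.177 = 235.339, which is > 235.120
This sign pattern matches Ford.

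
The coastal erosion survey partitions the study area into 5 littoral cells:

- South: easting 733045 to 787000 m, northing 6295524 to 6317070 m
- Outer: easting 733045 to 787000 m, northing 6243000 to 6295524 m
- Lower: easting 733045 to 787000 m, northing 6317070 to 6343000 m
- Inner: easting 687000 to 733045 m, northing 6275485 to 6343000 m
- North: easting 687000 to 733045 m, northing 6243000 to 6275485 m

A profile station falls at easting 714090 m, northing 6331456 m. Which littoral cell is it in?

Inner

The point has easting = 714090 and northing = 6331456.
Only Inner satisfies 687000 ≤ easting ≤ 733045 and 6275485 ≤ northing ≤ 6343000.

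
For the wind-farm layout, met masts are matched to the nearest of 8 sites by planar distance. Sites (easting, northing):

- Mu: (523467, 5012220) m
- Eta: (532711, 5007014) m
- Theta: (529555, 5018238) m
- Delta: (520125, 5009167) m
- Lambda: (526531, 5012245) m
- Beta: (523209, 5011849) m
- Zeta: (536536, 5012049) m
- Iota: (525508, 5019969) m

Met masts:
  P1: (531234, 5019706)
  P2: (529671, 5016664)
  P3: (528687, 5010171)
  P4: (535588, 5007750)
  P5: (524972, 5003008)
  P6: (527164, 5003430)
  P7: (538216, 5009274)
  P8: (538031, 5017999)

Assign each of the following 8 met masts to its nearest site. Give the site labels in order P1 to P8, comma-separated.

Theta, Theta, Lambda, Eta, Delta, Eta, Zeta, Zeta

P1 → Theta (d²=4974065.00)
P2 → Theta (d²=2490932.00)
P3 → Lambda (d²=8949812.00)
P4 → Eta (d²=8818825.00)
P5 → Delta (d²=61426690.00)
P6 → Eta (d²=43614265.00)
P7 → Zeta (d²=10523025.00)
P8 → Zeta (d²=37637525.00)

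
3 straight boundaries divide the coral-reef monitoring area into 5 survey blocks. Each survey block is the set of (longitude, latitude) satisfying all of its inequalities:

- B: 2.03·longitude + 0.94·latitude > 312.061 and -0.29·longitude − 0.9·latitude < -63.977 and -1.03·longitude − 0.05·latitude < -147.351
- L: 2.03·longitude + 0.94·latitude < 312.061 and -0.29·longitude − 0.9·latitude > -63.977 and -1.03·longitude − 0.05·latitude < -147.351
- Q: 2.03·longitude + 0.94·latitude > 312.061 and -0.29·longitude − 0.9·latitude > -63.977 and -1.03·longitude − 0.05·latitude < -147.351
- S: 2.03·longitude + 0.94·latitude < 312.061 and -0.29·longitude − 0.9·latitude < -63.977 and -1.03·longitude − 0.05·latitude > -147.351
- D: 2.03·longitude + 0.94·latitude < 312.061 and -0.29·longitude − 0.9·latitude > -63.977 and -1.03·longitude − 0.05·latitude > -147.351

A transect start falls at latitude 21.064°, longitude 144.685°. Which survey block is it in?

2.03·144.685 + 0.94·21.064 = 313.511, which is > 312.061
-0.29·144.685 − 0.9·21.064 = -60.916, which is > -63.977
-1.03·144.685 − 0.05·21.064 = -150.079, which is < -147.351
This sign pattern matches Q.

Q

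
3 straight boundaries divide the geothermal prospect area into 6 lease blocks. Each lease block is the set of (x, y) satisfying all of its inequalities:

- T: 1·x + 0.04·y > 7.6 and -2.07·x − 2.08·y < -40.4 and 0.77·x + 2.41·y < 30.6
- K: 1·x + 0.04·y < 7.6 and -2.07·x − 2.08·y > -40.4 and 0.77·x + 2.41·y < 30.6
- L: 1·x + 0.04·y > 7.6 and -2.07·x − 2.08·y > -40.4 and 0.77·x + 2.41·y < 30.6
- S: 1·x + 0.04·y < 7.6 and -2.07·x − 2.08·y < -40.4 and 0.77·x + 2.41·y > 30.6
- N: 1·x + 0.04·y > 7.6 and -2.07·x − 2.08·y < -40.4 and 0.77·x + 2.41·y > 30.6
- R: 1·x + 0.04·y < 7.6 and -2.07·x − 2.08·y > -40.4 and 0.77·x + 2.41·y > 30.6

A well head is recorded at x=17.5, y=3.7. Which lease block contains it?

T

1·17.5 + 0.04·3.7 = 17.648, which is > 7.6
-2.07·17.5 − 2.08·3.7 = -43.921, which is < -40.4
0.77·17.5 + 2.41·3.7 = 22.392, which is < 30.6
This sign pattern matches T.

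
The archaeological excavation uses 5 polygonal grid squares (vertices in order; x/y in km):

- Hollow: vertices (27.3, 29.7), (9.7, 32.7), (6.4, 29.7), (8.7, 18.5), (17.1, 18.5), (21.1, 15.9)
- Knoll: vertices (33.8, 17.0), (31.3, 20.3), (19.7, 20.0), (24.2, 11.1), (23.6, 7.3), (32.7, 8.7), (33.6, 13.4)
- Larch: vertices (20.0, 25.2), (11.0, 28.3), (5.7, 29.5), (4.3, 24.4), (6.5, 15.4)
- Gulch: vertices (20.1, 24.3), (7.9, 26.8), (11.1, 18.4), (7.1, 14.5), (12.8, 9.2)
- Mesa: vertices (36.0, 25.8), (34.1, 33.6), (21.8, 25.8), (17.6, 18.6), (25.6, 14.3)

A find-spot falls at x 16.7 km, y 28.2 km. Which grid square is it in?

Hollow

Cast a ray rightward from (16.7, 28.2). For each polygon, the edges (by vertex number in listed order) whose endpoints lie on opposite sides of y = 28.2, where each meets that height, and whether that is right or left of the point:
Hollow: 3–4 at x≈6.71 (left), 6–1 at x≈26.63 (right) → 1 crossing.
Knoll: no edge straddles that height → 0 crossings.
Larch: 1–2 at x≈11.29 (left), 3–4 at x≈5.34 (left) → 0 crossings.
Gulch: no edge straddles that height → 0 crossings.
Mesa: 1–2 at x≈35.42 (right), 2–3 at x≈25.58 (right) → 2 crossings.
Only Hollow has an odd count, so the point is inside Hollow.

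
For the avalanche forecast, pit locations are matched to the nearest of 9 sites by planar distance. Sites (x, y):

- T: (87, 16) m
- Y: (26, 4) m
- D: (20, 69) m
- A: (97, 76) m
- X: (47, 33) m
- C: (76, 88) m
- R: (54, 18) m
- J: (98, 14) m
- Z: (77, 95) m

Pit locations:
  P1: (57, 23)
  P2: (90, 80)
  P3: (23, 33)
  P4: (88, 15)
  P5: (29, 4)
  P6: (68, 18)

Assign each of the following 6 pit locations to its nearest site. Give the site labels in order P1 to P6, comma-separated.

R, A, X, T, Y, R

P1 → R (d²=34.00)
P2 → A (d²=65.00)
P3 → X (d²=576.00)
P4 → T (d²=2.00)
P5 → Y (d²=9.00)
P6 → R (d²=196.00)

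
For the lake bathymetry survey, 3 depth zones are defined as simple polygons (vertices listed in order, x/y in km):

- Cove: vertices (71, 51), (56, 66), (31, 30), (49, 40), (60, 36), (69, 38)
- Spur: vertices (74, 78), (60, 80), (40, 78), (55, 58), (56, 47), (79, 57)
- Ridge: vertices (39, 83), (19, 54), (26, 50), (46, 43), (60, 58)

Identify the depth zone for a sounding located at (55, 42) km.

Cove

Cast a ray rightward from (55, 42). For each polygon, the edges (by vertex number in listed order) whose endpoints lie on opposite sides of y = 42, where each meets that height, and whether that is right or left of the point:
Cove: 2–3 at x≈39.3 (left), 6–1 at x≈69.6 (right) → 1 crossing.
Spur: no edge straddles that height → 0 crossings.
Ridge: no edge straddles that height → 0 crossings.
Only Cove has an odd count, so the point is inside Cove.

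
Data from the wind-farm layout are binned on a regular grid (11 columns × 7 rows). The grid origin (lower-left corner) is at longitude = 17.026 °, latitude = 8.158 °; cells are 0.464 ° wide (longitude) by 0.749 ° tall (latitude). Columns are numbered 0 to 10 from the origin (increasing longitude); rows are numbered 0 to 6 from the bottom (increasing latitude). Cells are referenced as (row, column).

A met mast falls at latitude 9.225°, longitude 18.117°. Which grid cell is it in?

(1, 2)

Column index: ⌊(18.117 − 17.026) / 0.464⌋ = ⌊2.351⌋ = 2
Row offset from origin: ⌊(9.225 − 8.158) / 0.749⌋ = ⌊1.425⌋ = 1 → row 1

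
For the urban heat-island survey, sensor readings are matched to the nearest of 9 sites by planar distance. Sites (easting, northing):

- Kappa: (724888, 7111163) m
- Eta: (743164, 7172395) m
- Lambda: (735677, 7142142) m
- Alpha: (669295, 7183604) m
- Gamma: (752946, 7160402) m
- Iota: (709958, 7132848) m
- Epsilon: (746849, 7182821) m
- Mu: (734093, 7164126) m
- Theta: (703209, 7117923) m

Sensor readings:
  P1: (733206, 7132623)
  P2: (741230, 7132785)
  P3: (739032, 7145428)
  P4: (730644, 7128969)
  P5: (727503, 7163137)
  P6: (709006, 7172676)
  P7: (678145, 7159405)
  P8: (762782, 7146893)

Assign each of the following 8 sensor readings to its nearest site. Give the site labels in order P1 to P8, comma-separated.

Lambda, Lambda, Lambda, Lambda, Mu, Mu, Alpha, Gamma

P1 → Lambda (d²=96717202.00)
P2 → Lambda (d²=118389258.00)
P3 → Lambda (d²=22053821.00)
P4 → Lambda (d²=198859018.00)
P5 → Mu (d²=44406221.00)
P6 → Mu (d²=702460069.00)
P7 → Alpha (d²=663914101.00)
P8 → Gamma (d²=279239977.00)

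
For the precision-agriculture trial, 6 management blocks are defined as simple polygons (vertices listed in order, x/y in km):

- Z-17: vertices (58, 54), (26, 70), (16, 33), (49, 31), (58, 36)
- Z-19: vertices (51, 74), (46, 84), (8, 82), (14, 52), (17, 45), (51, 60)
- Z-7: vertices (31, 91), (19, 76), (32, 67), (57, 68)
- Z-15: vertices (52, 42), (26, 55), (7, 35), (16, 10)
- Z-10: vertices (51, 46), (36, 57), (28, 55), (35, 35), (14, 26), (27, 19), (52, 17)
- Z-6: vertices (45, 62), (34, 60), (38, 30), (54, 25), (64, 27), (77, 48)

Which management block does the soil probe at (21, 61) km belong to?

Cast a ray rightward from (21, 61). For each polygon, the edges (by vertex number in listed order) whose endpoints lie on opposite sides of y = 61, where each meets that height, and whether that is right or left of the point:
Z-17: 1–2 at x≈44.0 (right), 2–3 at x≈23.6 (right) → 2 crossings.
Z-19: 3–4 at x≈12.2 (left), 6–1 at x≈51.0 (right) → 1 crossing.
Z-7: no edge straddles that height → 0 crossings.
Z-15: no edge straddles that height → 0 crossings.
Z-10: no edge straddles that height → 0 crossings.
Z-6: 1–2 at x≈39.5 (right), 6–1 at x≈47.3 (right) → 2 crossings.
Only Z-19 has an odd count, so the point is inside Z-19.

Z-19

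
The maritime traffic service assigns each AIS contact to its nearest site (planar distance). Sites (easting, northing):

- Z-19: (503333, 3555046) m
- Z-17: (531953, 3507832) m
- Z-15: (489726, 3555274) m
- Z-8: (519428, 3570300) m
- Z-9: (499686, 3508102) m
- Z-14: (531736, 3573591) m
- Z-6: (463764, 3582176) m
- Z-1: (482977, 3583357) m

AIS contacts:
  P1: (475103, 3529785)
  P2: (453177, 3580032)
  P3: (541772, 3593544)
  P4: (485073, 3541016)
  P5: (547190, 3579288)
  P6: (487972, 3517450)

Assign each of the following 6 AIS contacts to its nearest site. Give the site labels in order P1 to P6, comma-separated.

P1 → Z-15 (d²=863521250.00)
P2 → Z-6 (d²=116681305.00)
P3 → Z-14 (d²=498843505.00)
P4 → Z-15 (d²=224940973.00)
P5 → Z-14 (d²=271281925.00)
P6 → Z-9 (d²=224602900.00)

Z-15, Z-6, Z-14, Z-15, Z-14, Z-9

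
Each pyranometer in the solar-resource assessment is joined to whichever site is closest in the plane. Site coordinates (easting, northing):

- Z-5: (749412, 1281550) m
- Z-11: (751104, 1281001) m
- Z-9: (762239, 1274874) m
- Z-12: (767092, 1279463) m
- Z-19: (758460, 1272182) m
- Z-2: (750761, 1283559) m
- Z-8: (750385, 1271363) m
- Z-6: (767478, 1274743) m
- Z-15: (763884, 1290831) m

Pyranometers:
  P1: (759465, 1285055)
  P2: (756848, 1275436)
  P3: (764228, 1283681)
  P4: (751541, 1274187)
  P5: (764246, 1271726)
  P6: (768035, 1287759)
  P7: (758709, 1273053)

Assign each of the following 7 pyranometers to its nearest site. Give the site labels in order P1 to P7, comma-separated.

P1 → Z-15 (d²=52889737.00)
P2 → Z-19 (d²=13187060.00)
P3 → Z-12 (d²=25994020.00)
P4 → Z-8 (d²=9311312.00)
P5 → Z-9 (d²=13937953.00)
P6 → Z-15 (d²=26667985.00)
P7 → Z-19 (d²=820642.00)

Z-15, Z-19, Z-12, Z-8, Z-9, Z-15, Z-19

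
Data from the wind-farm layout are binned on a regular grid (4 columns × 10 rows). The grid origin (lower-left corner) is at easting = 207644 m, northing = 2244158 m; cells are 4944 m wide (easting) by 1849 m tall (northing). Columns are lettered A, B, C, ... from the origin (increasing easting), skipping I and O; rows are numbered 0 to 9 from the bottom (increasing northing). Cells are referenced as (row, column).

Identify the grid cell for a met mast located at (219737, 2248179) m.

(2, C)

Column index: ⌊(219737 − 207644) / 4944⌋ = ⌊2.446⌋ = 2 → column C
Row offset from origin: ⌊(2248179 − 2244158) / 1849⌋ = ⌊2.175⌋ = 2 → row 2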